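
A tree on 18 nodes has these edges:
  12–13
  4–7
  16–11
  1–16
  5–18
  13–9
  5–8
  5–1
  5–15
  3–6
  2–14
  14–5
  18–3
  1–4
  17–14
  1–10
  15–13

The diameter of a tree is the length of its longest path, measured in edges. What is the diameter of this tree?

BFS from 12 reaches 6 last, at distance 6; BFS from 6 confirms no node is farther.
Path: 12 - 13 - 15 - 5 - 18 - 3 - 6.

6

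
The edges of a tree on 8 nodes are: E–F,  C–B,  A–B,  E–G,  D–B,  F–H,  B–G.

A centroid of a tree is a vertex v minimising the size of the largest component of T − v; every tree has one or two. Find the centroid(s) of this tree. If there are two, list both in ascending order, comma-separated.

Removing B splits the tree into components of sizes 4, 1, 1, 1; the largest is 4 ≤ ⌊8/2⌋ = 4.
G is adjacent to B and is also a centroid (the largest component after removing it is likewise 4).

B, G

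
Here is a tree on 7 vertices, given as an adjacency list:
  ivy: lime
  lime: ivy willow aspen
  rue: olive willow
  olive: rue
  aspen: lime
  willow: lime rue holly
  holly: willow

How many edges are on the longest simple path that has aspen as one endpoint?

The node farthest from aspen is olive, via aspen–lime–willow–rue–olive — 4 edges.

4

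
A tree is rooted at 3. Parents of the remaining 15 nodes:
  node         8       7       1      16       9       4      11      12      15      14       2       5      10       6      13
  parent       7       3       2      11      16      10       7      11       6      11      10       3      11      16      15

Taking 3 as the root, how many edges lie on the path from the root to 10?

3–7–11–10 — 3 edges.

3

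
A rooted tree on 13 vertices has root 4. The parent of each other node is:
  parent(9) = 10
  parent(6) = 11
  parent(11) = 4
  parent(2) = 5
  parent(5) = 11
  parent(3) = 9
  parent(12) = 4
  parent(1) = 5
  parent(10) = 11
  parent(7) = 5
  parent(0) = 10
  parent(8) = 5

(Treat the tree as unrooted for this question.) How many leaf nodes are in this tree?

8

Exactly 8 nodes have a single neighbour: 0, 1, 2, 3, 6, 7, 8, 12.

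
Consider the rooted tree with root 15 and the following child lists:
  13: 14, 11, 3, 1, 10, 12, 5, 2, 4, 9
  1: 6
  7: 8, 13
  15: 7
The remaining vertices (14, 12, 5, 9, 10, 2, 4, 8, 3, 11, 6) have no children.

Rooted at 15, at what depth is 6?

4

15 → 7 → 13 → 1 → 6 — 4 edges.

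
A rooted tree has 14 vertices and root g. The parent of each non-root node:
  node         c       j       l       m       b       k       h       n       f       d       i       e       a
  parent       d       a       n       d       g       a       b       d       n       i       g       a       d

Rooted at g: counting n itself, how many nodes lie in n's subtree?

3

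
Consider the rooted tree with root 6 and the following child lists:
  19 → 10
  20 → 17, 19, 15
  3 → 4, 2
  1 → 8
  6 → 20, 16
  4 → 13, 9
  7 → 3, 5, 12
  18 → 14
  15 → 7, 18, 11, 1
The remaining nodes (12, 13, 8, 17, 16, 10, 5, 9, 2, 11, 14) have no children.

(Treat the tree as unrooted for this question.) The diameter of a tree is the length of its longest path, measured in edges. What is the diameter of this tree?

A longest path is 9 – 4 – 3 – 7 – 15 – 20 – 19 – 10, with 7 edges.

7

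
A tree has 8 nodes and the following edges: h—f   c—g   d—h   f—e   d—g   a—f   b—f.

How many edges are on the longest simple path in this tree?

A longest path is c - g - d - h - f - e, with 5 edges.

5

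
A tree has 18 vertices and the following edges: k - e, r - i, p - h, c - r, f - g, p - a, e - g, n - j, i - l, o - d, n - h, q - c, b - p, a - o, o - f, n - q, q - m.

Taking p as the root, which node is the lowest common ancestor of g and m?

Ancestors of g (toward the root): g, f, o, a, p.
Ancestors of m: m, q, n, h, p.
The deepest node appearing in both lists is p.

p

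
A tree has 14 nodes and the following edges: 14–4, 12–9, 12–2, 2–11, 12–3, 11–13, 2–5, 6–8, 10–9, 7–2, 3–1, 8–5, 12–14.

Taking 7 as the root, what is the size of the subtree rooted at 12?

The subtree rooted at 12 contains: 12, 9, 14, 3, 10, 4, 1 — 7 nodes.

7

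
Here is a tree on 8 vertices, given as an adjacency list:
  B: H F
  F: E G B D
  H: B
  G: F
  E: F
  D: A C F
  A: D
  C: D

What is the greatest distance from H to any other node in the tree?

4

Distances from H peak at 4, attained at A (C also at distance 4).
H – B – F – D – A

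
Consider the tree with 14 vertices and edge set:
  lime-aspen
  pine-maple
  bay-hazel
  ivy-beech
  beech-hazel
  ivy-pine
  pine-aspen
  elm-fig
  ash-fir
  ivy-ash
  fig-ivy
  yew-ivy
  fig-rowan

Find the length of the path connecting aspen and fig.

3

Walking from aspen: aspen – pine – ivy – fig. Length 3.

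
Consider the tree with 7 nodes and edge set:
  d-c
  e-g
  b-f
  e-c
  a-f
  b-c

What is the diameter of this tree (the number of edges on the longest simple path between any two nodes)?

5

A longest path is g - e - c - b - f - a, with 5 edges.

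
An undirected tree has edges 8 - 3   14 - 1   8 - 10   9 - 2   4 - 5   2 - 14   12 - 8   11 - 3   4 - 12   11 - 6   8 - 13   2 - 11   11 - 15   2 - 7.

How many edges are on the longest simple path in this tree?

Starting from 1, a farthest node is 5 at distance 8.
One longest path: 1–14–2–11–3–8–12–4–5.
So the diameter is 8.

8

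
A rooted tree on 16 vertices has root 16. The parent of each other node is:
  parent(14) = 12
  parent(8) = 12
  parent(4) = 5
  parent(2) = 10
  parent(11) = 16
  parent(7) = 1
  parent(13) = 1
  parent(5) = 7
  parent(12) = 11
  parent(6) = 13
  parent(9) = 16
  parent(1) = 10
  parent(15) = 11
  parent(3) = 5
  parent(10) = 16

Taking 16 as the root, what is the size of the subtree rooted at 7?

The subtree rooted at 7 contains: 7, 5, 3, 4 — 4 nodes.

4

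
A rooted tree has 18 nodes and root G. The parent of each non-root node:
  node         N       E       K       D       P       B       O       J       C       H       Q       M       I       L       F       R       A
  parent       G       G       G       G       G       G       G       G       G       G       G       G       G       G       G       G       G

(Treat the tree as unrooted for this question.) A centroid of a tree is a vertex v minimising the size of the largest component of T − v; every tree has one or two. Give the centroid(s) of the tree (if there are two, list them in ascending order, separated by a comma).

Removing G splits the tree into components of sizes 1, 1, 1, 1, 1, 1, 1, 1, 1, 1, 1, 1, 1, 1, 1, 1, 1; the largest is 1 ≤ ⌊18/2⌋ = 9.
No neighbour of G does as well, so G is the unique centroid.

G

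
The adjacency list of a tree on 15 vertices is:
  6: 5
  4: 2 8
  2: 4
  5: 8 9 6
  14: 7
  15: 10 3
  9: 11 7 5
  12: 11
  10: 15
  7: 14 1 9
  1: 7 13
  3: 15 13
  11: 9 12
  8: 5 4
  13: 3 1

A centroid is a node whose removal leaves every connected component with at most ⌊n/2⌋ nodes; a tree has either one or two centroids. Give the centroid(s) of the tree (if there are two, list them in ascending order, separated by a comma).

9

Removing 9 splits the tree into components of sizes 7, 5, 2; the largest is 7 ≤ ⌊15/2⌋ = 7.
Every other node leaves some component of size > 7, so the centroid is unique.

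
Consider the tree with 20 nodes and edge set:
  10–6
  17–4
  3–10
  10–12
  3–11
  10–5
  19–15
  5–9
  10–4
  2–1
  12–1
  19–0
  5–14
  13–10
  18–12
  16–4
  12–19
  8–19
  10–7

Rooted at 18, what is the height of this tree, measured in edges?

4

14 sits deepest: 18 – 12 – 10 – 5 – 14 — 4 edges from the root.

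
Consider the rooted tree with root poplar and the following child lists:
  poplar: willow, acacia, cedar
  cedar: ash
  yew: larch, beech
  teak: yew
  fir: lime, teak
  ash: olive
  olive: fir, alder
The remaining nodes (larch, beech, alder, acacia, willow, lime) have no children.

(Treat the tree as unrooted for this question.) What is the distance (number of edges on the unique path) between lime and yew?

The path is lime - fir - teak - yew, which has 3 edges.

3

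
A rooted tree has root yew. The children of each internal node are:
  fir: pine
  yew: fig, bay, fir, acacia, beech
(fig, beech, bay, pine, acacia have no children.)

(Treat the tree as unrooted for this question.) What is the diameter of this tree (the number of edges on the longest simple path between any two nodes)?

Starting from pine, a farthest node is fig at distance 3.
One longest path: pine-fir-yew-fig.
So the diameter is 3.

3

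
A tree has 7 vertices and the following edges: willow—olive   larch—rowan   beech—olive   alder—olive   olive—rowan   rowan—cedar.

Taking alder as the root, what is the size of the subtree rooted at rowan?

Descendants of rowan (including itself): rowan, cedar, larch. That's 3.

3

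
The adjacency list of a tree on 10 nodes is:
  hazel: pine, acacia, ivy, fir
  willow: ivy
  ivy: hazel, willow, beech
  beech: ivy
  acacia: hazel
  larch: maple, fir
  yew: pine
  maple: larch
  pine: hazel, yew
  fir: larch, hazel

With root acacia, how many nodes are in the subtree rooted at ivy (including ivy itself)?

The subtree rooted at ivy contains: ivy, beech, willow — 3 nodes.

3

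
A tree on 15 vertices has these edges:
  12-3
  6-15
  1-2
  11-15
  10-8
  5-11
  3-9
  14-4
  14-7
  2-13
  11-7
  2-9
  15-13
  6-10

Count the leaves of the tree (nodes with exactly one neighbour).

5

The leaves are 1, 4, 5, 8, 12.
That is 5 leaves.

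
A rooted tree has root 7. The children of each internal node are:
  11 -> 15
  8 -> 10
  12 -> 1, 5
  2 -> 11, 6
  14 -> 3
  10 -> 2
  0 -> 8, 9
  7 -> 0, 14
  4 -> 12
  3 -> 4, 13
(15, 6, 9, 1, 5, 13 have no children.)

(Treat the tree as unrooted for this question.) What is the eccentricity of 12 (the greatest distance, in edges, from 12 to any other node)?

10

A farthest node from 12 is 15.
The path 12–4–3–14–7–0–8–10–2–11–15 has 10 edges.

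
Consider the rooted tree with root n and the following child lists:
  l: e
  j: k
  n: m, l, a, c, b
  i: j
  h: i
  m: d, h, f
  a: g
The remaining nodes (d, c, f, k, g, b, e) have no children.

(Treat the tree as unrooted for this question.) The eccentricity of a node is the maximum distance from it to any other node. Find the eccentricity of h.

Distances from h peak at 4, attained at e (g also at distance 4).
h – m – n – l – e

4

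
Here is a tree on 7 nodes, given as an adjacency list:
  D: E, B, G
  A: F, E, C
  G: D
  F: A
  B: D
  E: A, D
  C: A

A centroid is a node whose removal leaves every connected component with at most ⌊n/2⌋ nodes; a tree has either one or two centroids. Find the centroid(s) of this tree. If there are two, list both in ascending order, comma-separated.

Removing E splits the tree into components of sizes 3, 3; the largest is 3 ≤ ⌊7/2⌋ = 3.
No neighbour of E does as well, so E is the unique centroid.

E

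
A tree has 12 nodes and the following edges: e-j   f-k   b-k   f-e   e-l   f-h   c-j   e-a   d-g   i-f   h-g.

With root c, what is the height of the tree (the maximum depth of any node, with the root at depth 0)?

The longest root-to-leaf path is c–j–e–f–h–g–d (6 edges).

6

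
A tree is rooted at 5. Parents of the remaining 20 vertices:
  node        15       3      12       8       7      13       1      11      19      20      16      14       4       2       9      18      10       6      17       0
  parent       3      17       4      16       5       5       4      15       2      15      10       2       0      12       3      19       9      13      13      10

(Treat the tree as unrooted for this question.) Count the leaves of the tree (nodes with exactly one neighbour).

8

Exactly 8 nodes have a single neighbour: 1, 6, 7, 8, 11, 14, 18, 20.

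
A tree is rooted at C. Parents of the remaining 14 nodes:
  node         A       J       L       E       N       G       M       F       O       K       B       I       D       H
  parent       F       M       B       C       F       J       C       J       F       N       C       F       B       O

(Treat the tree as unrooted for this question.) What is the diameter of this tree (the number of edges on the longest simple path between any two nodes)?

A longest path is L–B–C–M–J–F–O–H, with 7 edges.

7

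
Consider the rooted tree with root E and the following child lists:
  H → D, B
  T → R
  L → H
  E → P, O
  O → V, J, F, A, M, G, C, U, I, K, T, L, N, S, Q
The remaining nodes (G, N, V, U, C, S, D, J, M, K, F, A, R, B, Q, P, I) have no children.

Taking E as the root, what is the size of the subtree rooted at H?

3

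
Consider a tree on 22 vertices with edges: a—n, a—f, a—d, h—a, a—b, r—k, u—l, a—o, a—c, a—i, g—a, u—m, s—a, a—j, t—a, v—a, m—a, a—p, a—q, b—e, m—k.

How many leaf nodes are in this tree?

17

Degree-1 nodes: c, d, e, f, g, h, i, j, l, n, o, p, q, r, s, t, v — 17 of them.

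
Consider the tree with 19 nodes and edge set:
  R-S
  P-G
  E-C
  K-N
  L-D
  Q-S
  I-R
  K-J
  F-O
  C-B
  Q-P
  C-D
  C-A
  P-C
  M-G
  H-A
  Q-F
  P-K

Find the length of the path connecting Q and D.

3

The path is Q - P - C - D, which has 3 edges.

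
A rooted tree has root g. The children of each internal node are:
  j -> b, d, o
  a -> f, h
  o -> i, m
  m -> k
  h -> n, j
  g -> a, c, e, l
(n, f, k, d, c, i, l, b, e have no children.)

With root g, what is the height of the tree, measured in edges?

A deepest node is k, reached by g–a–h–j–o–m–k.
That path has 6 edges, so the height is 6.

6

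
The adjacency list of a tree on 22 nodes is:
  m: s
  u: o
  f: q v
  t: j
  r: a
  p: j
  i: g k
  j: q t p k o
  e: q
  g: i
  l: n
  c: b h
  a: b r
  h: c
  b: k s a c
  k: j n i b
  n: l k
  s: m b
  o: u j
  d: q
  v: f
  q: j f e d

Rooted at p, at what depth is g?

4

Climbing from g to the root: g → i → k → j → p. That's 4 steps.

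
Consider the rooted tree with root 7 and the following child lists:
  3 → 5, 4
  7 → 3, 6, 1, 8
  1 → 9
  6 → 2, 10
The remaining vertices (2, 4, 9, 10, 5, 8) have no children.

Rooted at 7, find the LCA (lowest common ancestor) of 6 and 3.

7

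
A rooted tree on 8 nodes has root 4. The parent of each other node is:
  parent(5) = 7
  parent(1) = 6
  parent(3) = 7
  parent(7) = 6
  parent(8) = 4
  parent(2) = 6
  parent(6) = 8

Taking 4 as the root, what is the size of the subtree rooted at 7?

3

7's subtree: {7, 5, 3}, size 3.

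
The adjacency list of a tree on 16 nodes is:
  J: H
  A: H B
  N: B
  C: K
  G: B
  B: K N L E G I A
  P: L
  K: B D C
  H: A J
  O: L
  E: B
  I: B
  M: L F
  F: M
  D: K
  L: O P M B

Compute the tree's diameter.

6

A longest path is F-M-L-B-A-H-J, with 6 edges.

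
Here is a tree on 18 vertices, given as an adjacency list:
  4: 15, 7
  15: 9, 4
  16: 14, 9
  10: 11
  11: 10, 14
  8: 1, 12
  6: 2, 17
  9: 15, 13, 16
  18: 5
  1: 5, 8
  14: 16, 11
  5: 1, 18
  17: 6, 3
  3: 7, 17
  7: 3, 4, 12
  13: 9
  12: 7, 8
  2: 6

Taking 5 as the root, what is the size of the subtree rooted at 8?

15

Descendants of 8 (including itself): 8, 12, 7, 4, 3, 15, 17, 9, 6, 16, 13, 2, 14, 11, 10. That's 15.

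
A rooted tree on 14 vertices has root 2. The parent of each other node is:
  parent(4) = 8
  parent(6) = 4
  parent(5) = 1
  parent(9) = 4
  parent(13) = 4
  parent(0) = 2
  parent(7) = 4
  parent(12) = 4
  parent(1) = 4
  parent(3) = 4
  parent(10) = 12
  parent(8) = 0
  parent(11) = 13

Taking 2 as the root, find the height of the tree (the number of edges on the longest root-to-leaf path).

5 sits deepest: 2 → 0 → 8 → 4 → 1 → 5 — 5 edges from the root.

5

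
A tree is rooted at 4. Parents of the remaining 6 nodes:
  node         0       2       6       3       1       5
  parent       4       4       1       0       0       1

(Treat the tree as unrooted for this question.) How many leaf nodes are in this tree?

Exactly 4 nodes have a single neighbour: 2, 3, 5, 6.

4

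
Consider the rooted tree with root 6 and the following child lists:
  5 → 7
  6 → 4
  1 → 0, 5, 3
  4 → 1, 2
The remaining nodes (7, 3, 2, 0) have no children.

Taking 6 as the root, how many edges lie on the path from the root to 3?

Climbing from 3 to the root: 3 – 1 – 4 – 6. That's 3 steps.

3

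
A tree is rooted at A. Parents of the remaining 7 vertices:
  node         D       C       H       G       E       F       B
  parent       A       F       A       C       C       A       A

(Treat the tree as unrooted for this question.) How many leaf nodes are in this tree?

Degree-1 nodes: B, D, E, G, H — 5 of them.

5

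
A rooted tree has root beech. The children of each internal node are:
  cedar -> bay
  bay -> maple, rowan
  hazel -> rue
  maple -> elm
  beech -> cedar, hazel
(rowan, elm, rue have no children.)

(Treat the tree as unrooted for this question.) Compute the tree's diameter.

6

Starting from rue, a farthest node is elm at distance 6.
One longest path: rue - hazel - beech - cedar - bay - maple - elm.
So the diameter is 6.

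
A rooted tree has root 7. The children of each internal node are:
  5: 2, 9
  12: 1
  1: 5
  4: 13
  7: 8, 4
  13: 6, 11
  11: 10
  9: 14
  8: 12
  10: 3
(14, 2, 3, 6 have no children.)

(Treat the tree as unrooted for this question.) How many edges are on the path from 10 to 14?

Walking from 10: 10 – 11 – 13 – 4 – 7 – 8 – 12 – 1 – 5 – 9 – 14. Length 10.

10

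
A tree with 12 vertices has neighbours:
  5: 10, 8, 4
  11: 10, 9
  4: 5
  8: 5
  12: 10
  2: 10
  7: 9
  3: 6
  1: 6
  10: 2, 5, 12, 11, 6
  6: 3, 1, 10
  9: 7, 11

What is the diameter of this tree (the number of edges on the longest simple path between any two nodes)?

5

BFS from 7 reaches 1 last, at distance 5; BFS from 1 confirms no node is farther.
Path: 7 – 9 – 11 – 10 – 6 – 1.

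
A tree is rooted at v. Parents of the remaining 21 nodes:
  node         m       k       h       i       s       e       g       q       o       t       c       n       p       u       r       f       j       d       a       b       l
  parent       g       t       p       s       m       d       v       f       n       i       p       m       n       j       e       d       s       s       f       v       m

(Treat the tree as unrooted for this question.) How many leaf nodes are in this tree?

10

The leaves are a, b, c, h, k, l, o, q, r, u.
That is 10 leaves.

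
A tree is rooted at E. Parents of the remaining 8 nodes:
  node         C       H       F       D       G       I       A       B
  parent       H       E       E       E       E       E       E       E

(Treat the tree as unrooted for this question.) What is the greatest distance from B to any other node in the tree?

Distances from B peak at 3, attained at C.
B-E-H-C

3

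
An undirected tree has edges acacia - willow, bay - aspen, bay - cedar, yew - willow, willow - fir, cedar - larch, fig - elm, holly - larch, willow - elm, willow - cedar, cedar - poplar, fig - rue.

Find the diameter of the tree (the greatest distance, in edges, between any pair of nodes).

6

BFS from rue reaches aspen last, at distance 6; BFS from aspen confirms no node is farther.
Path: rue - fig - elm - willow - cedar - bay - aspen.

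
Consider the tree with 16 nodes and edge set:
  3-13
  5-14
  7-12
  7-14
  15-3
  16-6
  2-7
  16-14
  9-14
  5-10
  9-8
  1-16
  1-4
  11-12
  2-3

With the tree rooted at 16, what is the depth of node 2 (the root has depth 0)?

3

Climbing from 2 to the root: 2 – 7 – 14 – 16. That's 3 steps.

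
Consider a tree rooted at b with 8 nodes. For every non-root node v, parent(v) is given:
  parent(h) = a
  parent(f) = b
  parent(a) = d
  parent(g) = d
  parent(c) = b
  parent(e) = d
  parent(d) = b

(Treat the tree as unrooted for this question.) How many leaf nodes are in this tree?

The leaves are c, e, f, g, h.
That is 5 leaves.

5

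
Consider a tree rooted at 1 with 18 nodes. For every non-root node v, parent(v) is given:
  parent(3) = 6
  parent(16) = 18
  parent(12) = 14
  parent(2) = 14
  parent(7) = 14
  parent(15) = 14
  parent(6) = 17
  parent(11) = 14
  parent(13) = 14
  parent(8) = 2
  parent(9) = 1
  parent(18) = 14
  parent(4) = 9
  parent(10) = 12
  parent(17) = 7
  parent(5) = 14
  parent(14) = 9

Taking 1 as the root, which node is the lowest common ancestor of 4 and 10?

4's ancestor chain is 4, 9, 1 and 10's is 10, 12, 14, 9, 1; they first meet at 9.

9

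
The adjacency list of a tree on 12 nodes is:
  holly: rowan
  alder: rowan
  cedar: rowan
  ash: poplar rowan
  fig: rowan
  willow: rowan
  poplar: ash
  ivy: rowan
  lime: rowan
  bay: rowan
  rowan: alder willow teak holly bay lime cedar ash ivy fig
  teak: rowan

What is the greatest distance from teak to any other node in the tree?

3

Distances from teak peak at 3, attained at poplar.
teak-rowan-ash-poplar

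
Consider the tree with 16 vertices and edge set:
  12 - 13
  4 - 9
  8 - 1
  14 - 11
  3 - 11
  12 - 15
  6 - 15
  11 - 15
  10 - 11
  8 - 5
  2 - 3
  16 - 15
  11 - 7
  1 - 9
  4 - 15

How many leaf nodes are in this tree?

Exactly 8 nodes have a single neighbour: 2, 5, 6, 7, 10, 13, 14, 16.

8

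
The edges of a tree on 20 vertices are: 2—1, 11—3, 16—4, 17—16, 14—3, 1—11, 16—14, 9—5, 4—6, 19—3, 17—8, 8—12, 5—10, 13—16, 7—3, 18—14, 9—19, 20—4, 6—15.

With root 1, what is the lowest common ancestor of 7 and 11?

Ancestors of 7 (toward the root): 7, 3, 11, 1.
Ancestors of 11: 11, 1.
The deepest node appearing in both lists is 11.

11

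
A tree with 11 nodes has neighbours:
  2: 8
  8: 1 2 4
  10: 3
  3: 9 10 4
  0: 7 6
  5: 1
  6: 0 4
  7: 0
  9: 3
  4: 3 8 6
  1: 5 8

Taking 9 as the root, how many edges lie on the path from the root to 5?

5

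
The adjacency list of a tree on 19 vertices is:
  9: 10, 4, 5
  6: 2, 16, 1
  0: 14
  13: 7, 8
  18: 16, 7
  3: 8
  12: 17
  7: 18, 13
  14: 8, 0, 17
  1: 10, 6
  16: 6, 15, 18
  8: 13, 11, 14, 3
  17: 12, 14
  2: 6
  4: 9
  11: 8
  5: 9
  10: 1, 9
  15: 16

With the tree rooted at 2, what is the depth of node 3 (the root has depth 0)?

Path from 2 to 3: 2 → 6 → 16 → 18 → 7 → 13 → 8 → 3, which has 7 edges.

7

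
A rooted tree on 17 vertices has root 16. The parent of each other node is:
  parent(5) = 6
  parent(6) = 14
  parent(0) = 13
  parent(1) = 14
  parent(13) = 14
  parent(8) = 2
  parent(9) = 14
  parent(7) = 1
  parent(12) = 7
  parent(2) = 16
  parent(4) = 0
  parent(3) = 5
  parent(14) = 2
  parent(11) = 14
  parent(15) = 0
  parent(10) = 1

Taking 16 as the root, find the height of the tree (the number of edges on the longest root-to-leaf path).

The longest root-to-leaf path is 16 → 2 → 14 → 6 → 5 → 3 (5 edges).

5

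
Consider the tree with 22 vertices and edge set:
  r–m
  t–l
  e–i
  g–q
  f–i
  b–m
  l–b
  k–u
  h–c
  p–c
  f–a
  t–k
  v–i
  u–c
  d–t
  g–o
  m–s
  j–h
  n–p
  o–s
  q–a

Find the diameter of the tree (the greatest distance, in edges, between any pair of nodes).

16

BFS from v reaches n last, at distance 16; BFS from n confirms no node is farther.
Path: v - i - f - a - q - g - o - s - m - b - l - t - k - u - c - p - n.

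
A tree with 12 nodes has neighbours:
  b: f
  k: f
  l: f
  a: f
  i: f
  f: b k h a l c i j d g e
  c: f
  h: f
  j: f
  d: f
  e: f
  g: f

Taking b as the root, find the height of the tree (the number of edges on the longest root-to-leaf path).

h sits deepest: b → f → h — 2 edges from the root.

2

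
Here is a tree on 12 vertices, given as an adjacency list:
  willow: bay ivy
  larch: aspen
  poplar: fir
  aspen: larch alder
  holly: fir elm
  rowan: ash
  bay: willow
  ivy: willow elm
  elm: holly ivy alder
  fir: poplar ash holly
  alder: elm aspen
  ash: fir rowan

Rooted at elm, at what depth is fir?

Climbing from fir to the root: fir–holly–elm. That's 2 steps.

2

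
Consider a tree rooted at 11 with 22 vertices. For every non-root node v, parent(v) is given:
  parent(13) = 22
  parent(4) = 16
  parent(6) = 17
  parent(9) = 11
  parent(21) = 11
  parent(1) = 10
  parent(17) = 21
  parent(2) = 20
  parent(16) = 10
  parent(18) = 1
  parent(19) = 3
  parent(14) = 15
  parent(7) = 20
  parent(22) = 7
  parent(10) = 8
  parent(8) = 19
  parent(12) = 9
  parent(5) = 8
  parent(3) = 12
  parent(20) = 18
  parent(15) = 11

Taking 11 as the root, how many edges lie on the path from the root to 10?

6

Path from 11 to 10: 11–9–12–3–19–8–10, which has 6 edges.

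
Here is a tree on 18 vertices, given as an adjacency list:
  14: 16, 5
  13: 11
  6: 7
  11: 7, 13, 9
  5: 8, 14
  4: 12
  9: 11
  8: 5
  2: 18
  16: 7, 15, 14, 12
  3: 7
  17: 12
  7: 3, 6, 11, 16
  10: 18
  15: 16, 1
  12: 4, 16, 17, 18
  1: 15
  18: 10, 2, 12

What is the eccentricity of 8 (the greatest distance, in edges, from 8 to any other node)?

A farthest node from 8 is 13 (10, 2, 9 also at distance 6).
The path 8-5-14-16-7-11-13 has 6 edges.

6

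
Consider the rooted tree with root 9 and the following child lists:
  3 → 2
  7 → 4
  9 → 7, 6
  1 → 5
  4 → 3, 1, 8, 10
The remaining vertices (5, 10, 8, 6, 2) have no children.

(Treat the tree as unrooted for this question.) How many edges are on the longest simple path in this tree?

Starting from 6, a farthest node is 2 at distance 5.
One longest path: 6 – 9 – 7 – 4 – 3 – 2.
So the diameter is 5.

5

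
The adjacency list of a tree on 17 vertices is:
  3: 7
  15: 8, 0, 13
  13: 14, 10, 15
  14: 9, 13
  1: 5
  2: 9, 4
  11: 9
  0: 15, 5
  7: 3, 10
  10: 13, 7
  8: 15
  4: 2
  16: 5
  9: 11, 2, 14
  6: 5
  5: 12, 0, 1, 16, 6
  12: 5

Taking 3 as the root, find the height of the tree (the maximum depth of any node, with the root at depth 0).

7

The longest root-to-leaf path is 3–7–10–13–15–0–5–12 (7 edges).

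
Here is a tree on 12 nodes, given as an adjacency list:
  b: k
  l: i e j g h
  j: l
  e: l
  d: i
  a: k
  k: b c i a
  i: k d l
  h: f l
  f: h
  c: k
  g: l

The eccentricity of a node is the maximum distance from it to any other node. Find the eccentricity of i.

Distances from i peak at 3, attained at f.
i–l–h–f

3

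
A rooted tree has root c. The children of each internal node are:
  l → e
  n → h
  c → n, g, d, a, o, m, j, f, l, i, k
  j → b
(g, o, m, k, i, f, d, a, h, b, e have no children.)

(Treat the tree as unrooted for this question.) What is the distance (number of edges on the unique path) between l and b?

3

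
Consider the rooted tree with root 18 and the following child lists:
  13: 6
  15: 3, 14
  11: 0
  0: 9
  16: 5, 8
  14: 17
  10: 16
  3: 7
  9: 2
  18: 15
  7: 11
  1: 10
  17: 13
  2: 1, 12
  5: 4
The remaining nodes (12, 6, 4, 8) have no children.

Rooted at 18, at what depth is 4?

12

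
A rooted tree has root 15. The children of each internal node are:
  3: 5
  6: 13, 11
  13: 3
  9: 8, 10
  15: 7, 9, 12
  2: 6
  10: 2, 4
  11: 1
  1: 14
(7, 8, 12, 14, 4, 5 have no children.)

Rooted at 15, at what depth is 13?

15–9–10–2–6–13 — 5 edges.

5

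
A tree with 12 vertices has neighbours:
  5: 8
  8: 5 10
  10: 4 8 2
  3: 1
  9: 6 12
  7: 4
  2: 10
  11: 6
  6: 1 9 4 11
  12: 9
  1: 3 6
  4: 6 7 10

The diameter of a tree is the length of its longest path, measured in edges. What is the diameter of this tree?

6

BFS from 3 reaches 5 last, at distance 6; BFS from 5 confirms no node is farther.
Path: 3 - 1 - 6 - 4 - 10 - 8 - 5.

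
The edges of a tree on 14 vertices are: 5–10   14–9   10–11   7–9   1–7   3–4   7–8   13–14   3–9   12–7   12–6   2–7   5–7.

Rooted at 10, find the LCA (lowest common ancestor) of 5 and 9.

Path 5→root: 5 10; path 9→root: 9 7 5 10.
First common node: 5.

5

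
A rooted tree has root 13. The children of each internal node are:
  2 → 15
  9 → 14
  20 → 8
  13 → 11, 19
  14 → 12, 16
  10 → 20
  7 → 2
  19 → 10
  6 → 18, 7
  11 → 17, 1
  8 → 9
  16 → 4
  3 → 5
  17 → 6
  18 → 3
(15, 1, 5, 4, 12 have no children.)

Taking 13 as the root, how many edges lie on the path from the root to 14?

Climbing from 14 to the root: 14 – 9 – 8 – 20 – 10 – 19 – 13. That's 6 steps.

6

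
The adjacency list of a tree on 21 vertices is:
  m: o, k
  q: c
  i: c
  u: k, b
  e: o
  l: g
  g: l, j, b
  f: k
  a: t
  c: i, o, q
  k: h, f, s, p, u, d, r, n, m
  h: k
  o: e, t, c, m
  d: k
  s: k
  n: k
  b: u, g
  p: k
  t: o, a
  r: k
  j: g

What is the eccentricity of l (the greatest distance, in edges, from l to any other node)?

8

A farthest node from l is i (q, a also at distance 8).
The path l – g – b – u – k – m – o – c – i has 8 edges.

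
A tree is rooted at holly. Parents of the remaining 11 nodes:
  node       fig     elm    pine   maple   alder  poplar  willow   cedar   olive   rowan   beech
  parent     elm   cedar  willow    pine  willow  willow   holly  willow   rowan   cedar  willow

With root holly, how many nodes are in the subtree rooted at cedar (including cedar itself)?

5

The subtree rooted at cedar contains: cedar, elm, rowan, fig, olive — 5 nodes.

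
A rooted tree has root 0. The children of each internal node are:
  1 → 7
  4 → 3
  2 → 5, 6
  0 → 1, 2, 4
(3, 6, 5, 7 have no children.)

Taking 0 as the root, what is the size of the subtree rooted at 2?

3

2's subtree: {2, 5, 6}, size 3.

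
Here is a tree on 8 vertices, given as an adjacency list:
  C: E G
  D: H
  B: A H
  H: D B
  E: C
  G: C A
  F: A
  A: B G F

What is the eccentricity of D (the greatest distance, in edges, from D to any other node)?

A farthest node from D is E.
The path D-H-B-A-G-C-E has 6 edges.

6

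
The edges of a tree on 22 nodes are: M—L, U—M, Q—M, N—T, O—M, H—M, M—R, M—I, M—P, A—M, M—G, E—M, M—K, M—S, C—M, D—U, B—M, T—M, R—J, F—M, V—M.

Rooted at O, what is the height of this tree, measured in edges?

A deepest node is J, reached by O–M–R–J.
That path has 3 edges, so the height is 3.

3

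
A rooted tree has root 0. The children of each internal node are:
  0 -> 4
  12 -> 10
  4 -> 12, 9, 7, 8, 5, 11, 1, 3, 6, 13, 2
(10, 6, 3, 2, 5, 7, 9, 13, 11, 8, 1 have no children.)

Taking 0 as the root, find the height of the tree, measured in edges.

3

The longest root-to-leaf path is 0–4–12–10 (3 edges).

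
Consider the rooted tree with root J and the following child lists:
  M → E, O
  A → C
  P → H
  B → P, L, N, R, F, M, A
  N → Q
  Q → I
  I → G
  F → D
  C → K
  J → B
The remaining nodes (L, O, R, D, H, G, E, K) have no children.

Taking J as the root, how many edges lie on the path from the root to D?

Climbing from D to the root: D → F → B → J. That's 3 steps.

3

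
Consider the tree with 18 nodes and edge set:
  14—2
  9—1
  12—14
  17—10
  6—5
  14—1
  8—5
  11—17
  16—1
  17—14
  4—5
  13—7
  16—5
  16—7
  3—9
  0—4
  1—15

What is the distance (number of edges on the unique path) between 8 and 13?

4

Walking from 8: 8 - 5 - 16 - 7 - 13. Length 4.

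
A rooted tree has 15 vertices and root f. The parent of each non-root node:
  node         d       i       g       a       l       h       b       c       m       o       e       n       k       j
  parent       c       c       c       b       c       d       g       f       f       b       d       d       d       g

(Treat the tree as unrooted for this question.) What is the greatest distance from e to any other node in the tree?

5

A farthest node from e is a (o also at distance 5).
The path e-d-c-g-b-a has 5 edges.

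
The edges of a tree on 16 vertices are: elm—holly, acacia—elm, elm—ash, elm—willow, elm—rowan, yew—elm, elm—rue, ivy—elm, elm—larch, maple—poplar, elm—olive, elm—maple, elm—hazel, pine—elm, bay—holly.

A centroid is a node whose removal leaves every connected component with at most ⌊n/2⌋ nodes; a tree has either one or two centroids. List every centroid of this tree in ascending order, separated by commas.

Removing elm splits the tree into components of sizes 2, 2, 1, 1, 1, 1, 1, 1, 1, 1, 1, 1, 1; the largest is 2 ≤ ⌊16/2⌋ = 8.
Every other node leaves some component of size > 8, so the centroid is unique.

elm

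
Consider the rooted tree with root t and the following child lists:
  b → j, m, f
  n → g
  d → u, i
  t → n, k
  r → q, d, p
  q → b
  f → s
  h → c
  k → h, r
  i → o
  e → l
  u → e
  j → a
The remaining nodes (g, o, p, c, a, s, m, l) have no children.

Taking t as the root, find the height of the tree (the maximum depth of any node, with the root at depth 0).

The longest root-to-leaf path is t – k – r – q – b – j – a (6 edges).

6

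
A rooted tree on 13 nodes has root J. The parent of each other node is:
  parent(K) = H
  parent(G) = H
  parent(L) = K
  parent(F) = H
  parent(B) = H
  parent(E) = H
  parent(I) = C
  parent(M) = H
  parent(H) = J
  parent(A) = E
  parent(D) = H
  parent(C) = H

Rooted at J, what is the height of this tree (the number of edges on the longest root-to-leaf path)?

3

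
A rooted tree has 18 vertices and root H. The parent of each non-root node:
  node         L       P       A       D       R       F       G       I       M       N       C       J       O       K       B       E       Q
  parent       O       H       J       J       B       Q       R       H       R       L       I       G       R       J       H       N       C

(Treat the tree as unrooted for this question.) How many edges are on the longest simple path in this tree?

10

BFS from F reaches E last, at distance 10; BFS from E confirms no node is farther.
Path: F–Q–C–I–H–B–R–O–L–N–E.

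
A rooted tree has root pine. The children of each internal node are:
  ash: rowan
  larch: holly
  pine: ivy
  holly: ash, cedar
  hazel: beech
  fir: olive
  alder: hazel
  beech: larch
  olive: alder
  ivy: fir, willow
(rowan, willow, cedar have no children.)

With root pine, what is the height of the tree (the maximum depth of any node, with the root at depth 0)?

A deepest node is rowan, reached by pine–ivy–fir–olive–alder–hazel–beech–larch–holly–ash–rowan.
That path has 10 edges, so the height is 10.

10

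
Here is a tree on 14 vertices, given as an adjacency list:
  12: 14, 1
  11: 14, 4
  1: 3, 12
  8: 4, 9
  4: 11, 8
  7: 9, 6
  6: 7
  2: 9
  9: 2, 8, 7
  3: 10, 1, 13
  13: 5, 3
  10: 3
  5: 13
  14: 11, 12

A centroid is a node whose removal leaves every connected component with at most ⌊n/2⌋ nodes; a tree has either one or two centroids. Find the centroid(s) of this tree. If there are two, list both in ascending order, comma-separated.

11, 14

If 14 is removed the pieces have sizes 7, 6, all ≤ ⌊14/2⌋ = 7.
11 is adjacent to 14 and is also a centroid (the largest component after removing it is likewise 7).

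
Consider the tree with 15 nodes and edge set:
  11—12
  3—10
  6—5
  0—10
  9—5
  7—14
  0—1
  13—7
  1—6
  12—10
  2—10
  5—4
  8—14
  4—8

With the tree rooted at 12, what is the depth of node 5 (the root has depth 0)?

5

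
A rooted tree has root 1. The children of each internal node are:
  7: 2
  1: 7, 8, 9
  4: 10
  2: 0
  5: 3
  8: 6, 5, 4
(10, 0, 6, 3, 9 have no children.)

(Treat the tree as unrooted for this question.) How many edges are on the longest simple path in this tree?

A longest path is 3–5–8–1–7–2–0, with 6 edges.

6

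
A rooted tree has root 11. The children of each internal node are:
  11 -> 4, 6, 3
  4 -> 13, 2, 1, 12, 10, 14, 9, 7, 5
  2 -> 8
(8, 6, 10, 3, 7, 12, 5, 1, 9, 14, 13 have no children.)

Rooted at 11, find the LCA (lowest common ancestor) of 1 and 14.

4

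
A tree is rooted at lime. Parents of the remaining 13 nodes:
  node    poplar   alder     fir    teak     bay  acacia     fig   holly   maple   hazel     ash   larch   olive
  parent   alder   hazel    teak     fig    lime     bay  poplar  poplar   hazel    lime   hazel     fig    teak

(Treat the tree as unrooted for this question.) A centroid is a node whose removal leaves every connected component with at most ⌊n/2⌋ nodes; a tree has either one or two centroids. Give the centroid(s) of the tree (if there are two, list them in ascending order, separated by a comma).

If alder is removed the pieces have sizes 7, 6, all ≤ ⌊14/2⌋ = 7.
poplar is adjacent to alder and is also a centroid (the largest component after removing it is likewise 7).

alder, poplar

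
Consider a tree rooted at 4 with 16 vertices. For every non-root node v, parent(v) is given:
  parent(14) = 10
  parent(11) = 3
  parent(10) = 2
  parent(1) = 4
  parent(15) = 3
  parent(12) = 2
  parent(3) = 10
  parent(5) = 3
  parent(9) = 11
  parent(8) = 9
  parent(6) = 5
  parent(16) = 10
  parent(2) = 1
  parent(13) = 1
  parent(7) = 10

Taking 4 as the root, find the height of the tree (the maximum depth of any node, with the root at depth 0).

7

A deepest node is 8, reached by 4 → 1 → 2 → 10 → 3 → 11 → 9 → 8.
That path has 7 edges, so the height is 7.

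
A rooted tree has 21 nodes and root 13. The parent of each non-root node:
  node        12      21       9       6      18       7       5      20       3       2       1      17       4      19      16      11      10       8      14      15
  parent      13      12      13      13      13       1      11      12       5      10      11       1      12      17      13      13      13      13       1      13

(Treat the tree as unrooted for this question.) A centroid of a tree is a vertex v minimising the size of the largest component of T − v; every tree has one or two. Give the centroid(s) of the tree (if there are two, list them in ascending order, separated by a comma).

13

If 13 is removed the pieces have sizes 8, 4, 2, 1, 1, 1, 1, 1, 1, all ≤ ⌊21/2⌋ = 10.
Every other node leaves some component of size > 10, so the centroid is unique.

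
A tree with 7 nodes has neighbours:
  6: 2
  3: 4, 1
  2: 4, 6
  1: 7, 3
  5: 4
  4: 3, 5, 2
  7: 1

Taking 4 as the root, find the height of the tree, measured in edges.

3

A deepest node is 7, reached by 4–3–1–7.
That path has 3 edges, so the height is 3.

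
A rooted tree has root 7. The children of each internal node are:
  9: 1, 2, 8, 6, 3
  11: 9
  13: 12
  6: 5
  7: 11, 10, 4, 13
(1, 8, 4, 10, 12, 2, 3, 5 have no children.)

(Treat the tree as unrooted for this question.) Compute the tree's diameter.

BFS from 5 reaches 12 last, at distance 6; BFS from 12 confirms no node is farther.
Path: 5-6-9-11-7-13-12.

6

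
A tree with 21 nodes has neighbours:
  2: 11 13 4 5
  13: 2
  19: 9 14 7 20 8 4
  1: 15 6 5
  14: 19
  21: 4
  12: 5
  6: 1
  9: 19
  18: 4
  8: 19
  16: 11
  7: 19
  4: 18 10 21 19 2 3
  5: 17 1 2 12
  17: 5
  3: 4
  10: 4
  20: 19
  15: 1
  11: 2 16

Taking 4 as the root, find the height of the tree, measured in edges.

A deepest node is 6, reached by 4–2–5–1–6.
That path has 4 edges, so the height is 4.

4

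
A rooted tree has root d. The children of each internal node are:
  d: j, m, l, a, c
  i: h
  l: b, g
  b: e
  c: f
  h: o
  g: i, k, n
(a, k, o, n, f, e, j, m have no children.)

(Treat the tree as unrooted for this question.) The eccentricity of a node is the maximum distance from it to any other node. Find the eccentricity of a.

6

A farthest node from a is o.
The path a-d-l-g-i-h-o has 6 edges.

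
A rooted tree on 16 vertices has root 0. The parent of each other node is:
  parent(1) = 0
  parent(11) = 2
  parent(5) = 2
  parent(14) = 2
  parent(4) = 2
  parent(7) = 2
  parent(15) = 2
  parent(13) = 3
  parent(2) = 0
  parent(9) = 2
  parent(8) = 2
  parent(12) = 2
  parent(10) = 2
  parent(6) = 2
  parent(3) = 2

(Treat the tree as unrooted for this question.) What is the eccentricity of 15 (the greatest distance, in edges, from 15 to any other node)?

3

A farthest node from 15 is 1 (13 also at distance 3).
The path 15-2-0-1 has 3 edges.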